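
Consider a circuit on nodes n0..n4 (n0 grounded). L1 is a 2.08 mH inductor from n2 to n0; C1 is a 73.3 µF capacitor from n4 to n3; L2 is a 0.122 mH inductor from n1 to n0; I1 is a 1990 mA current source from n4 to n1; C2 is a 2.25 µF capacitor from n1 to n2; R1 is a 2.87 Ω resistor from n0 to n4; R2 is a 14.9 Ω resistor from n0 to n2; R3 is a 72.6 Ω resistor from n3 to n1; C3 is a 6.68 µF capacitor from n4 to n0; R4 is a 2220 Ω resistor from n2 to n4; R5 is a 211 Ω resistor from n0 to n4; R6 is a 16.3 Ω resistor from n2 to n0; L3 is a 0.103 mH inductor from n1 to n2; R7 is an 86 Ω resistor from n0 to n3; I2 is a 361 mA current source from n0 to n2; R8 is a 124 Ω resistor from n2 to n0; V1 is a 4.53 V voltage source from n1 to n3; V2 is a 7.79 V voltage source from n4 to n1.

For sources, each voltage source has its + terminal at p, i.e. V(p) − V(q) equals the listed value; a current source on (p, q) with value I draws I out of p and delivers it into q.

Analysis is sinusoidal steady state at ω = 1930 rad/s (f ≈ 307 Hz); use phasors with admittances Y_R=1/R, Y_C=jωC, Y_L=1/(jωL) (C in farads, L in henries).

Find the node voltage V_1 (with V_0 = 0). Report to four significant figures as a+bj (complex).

Apply KCL at each of the 4 non-ground nodes and solve the resulting linear system.
Node n1: branches {L2, I1, C2, R3, L3, V1, V2} → V_1 = -0.03263-0.5227j
Node n2: branches {L1, C2, R2, R4, R6, L3, I2, R8} → V_2 = -0.04216-0.4279j
Node n3: branches {C1, R3, R7, V1} → V_3 = -4.563-0.5227j
Node n4: branches {C1, I1, R1, C3, R4, R5, V2} → V_4 = 7.757-0.5227j
Source currents: i(V1)=-0.1155-1.749j, i(V2)=-4.740-1.658j

-0.03263-0.5227j V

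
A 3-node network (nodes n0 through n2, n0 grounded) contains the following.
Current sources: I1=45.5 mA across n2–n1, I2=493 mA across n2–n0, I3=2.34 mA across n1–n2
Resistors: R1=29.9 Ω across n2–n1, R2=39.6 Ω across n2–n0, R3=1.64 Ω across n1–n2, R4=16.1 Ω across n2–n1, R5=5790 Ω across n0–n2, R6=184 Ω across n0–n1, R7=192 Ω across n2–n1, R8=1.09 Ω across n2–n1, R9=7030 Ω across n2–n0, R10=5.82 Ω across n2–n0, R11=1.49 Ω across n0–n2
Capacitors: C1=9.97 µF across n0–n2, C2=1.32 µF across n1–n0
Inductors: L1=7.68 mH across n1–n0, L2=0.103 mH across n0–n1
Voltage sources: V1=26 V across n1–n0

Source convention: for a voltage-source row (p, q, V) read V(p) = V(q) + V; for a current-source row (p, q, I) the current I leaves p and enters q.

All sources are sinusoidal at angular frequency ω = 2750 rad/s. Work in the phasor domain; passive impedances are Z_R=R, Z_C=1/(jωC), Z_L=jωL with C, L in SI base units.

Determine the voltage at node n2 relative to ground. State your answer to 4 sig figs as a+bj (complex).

16.74-0.1838j V

Apply KCL at each of the 2 non-ground nodes and solve the resulting linear system.
Node n1: branches {I1, R1, I3, R3, R4, R6, R7, R8, L1, C2, L2, V1} → V_1 = 26.00+0.000j
Node n2: branches {I1, R1, R2, I2, I3, R3, C1, R4, R5, R7, R8, R9, R10, R11} → V_2 = 16.74-0.1838j
Source currents: i(V1)=-15.18+92.63j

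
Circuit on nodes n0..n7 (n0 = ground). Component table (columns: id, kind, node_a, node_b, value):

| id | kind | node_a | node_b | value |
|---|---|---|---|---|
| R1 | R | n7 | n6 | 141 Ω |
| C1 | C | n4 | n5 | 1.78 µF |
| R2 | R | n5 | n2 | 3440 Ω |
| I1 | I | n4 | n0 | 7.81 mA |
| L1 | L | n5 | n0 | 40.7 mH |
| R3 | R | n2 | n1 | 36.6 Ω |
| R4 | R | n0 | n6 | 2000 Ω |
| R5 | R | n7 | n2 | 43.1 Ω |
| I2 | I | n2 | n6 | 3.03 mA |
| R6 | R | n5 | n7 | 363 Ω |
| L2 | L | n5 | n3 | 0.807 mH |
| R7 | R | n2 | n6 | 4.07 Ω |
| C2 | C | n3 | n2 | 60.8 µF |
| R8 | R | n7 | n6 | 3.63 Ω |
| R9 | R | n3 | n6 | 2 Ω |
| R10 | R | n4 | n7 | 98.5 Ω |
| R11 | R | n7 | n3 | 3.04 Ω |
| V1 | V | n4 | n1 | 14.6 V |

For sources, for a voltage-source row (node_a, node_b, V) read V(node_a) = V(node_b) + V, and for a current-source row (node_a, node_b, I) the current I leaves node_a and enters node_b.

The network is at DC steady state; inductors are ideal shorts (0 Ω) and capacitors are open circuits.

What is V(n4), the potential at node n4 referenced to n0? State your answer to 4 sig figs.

MNA unknowns: 7 node voltages V₁..V_7 plus 3 source currents (L1, L2, V1)
R1: Y=0.007092 on G[7,6]
C1: Y=0.000 on G[4,5]
R2: Y=0.0002907 on G[5,2]
I1: z[4]−=0.00781, z[0]+=0.00781
L1: row V5−V0=0, i_L1 at 5,0
R3: Y=0.02732 on G[2,1]
R4: Y=0.0005000 on G[0,6]
R5: Y=0.02320 on G[7,2]
I2: z[2]−=0.00303, z[6]+=0.00303
R6: Y=0.002755 on G[5,7]
L2: row V5−V3=0, i_L2 at 5,3
R7: Y=0.2457 on G[2,6]
C2: Y=0.000 on G[3,2]
R8: Y=0.2755 on G[7,6]
R9: Y=0.5000 on G[3,6]
R10: Y=0.01015 on G[4,7]
R11: Y=0.3289 on G[7,3]
V1: row V4−V1=14.6, i_V1 at 4,1
solve → V1=-4.490, V2=-0.4857, V3=0.000, V4=10.11, V5=0.000, V6=-0.08442, V7=0.1043
aux → i_L1=-0.007768, i_L2=0.007914, i_V1=-0.1094

10.11 V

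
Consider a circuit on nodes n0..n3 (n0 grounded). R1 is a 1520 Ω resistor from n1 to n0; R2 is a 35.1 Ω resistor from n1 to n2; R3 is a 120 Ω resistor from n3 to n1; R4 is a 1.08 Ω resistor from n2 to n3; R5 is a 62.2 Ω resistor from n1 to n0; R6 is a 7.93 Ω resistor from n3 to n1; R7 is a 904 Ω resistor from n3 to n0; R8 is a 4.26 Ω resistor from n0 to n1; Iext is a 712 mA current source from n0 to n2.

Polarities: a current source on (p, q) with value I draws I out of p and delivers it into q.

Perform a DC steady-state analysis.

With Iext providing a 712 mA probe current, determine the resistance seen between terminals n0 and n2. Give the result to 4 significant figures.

Element admittances at DC:
  Y(R1) = 0.0006579 S between n1,n0
  Y(R2) = 0.02849 S between n1,n2
  Y(R3) = 0.008333 S between n3,n1
  Y(R4) = 0.9259 S between n2,n3
  Y(R5) = 0.01608 S between n1,n0
  Y(R6) = 0.1261 S between n3,n1
  Y(R7) = 0.001106 S between n3,n0
  Y(R8) = 0.2347 S between n0,n1
  Iext: injects 0.712 A into n2 (from n0)
Assemble and solve the 3×3 MNA system:
  V(n1)=2.800  V(n2)=7.635  V(n3)=7.014

R_eq = 10.72 Ω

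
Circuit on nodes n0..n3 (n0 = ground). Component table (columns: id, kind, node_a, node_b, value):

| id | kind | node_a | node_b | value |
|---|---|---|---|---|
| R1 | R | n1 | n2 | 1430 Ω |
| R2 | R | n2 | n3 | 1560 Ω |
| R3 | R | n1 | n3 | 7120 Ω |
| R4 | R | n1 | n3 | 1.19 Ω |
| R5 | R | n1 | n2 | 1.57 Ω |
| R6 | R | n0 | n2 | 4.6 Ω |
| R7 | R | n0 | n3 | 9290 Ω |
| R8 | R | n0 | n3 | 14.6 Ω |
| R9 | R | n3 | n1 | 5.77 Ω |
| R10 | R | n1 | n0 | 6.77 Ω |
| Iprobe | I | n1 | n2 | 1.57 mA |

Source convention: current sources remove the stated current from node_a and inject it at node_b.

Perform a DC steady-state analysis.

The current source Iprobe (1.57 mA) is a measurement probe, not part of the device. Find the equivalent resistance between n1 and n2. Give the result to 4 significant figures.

R_eq = 1.341 Ω

MNA unknowns: 3 node voltages V₁..V_3
R1: Y=0.0006993 on G[1,2]
R2: Y=0.0006410 on G[2,3]
R3: Y=0.0001404 on G[1,3]
R4: Y=0.8403 on G[1,3]
R5: Y=0.6369 on G[1,2]
R6: Y=0.2174 on G[0,2]
R7: Y=0.0001076 on G[0,3]
R8: Y=0.06849 on G[0,3]
R9: Y=0.1733 on G[3,1]
R10: Y=0.1477 on G[1,0]
Iprobe: z[1]−=0.00157, z[2]+=0.00157
solve → V1=-0.001066, V2=0.001039, V3=-0.0009976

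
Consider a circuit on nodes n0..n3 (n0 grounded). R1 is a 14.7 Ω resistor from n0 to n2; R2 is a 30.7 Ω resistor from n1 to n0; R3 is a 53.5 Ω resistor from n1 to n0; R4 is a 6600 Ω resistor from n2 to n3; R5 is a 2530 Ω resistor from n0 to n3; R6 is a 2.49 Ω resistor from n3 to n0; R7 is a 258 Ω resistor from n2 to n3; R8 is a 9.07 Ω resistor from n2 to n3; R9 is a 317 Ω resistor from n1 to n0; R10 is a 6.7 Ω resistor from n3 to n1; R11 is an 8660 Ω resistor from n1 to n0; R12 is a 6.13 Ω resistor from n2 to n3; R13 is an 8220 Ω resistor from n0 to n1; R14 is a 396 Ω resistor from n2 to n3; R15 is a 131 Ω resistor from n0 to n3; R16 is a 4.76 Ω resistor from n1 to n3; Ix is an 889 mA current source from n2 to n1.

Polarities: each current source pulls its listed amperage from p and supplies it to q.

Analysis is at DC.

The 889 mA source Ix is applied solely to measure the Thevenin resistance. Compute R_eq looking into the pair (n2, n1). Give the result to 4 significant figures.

R_eq = 5.297 Ω

MNA unknowns: 3 node voltages V₁..V_3
R1: Y=0.06803 on G[0,2]
R2: Y=0.03257 on G[1,0]
R3: Y=0.01869 on G[1,0]
R4: Y=0.0001515 on G[2,3]
R5: Y=0.0003953 on G[0,3]
R6: Y=0.4016 on G[3,0]
R7: Y=0.003876 on G[2,3]
R8: Y=0.1103 on G[2,3]
R9: Y=0.003155 on G[1,0]
R10: Y=0.1493 on G[3,1]
R11: Y=0.0001155 on G[1,0]
R12: Y=0.1631 on G[2,3]
R13: Y=0.0001217 on G[0,1]
R14: Y=0.002525 on G[2,3]
R15: Y=0.007634 on G[0,3]
R16: Y=0.2101 on G[1,3]
Ix: z[2]−=0.889, z[1]+=0.889
solve → V1=2.243, V2=-2.466, V3=0.1103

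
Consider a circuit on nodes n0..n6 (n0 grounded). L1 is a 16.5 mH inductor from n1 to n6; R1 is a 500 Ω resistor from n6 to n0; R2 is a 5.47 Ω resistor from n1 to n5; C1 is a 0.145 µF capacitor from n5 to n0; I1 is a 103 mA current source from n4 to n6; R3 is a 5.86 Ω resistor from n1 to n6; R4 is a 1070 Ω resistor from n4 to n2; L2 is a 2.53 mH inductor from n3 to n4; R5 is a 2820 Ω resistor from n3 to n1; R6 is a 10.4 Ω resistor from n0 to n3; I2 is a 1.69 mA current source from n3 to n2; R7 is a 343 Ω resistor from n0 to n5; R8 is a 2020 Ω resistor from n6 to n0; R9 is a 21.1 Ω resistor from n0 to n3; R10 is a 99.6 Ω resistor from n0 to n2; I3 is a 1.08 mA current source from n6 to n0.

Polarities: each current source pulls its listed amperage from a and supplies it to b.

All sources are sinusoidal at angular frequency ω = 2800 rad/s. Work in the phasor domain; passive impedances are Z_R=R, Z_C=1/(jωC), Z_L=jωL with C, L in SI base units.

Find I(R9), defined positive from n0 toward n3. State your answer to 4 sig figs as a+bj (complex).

0.03219-5.974e-05j A

Apply KCL at each of the 6 non-ground nodes and solve the resulting linear system.
Node n1: branches {L1, R2, R3, R5} → V_1 = 17.55-1.232j
Node n2: branches {R4, I2, R10} → V_2 = 0.09578-0.06159j
Node n3: branches {L2, R5, R6, I2, R9} → V_3 = -0.6792+0.001261j
Node n4: branches {I1, R4, L2} → V_4 = -0.6836-0.7232j
Node n5: branches {R2, C1, R7} → V_5 = 17.27-1.251j
Node n6: branches {L1, R1, I1, R3, R8, I3} → V_6 = 17.88-1.173j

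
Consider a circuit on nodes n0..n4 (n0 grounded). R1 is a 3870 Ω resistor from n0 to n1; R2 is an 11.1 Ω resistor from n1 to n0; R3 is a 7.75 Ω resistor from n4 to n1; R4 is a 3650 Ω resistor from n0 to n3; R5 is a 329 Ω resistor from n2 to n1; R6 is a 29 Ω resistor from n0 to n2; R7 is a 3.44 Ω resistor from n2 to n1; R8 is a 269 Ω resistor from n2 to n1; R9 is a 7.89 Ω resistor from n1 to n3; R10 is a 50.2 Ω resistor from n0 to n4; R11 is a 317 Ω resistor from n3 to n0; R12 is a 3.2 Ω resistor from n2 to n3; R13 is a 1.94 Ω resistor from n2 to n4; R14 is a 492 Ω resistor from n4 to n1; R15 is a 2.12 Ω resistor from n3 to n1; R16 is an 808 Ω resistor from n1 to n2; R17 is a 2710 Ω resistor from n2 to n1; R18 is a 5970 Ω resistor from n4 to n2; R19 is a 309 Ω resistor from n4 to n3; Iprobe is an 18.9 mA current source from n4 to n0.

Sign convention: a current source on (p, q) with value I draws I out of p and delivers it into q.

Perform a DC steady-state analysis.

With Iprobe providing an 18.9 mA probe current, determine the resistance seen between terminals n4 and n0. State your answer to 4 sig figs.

R_eq = 8.169 Ω

MNA unknowns: 4 node voltages V₁..V_4
R1: Y=0.0002584 on G[0,1]
R2: Y=0.09009 on G[1,0]
R3: Y=0.1290 on G[4,1]
R4: Y=0.0002740 on G[0,3]
R5: Y=0.003040 on G[2,1]
R6: Y=0.03448 on G[0,2]
R7: Y=0.2907 on G[2,1]
R8: Y=0.003717 on G[2,1]
R9: Y=0.1267 on G[1,3]
R10: Y=0.01992 on G[0,4]
R11: Y=0.003155 on G[3,0]
R12: Y=0.3125 on G[2,3]
R13: Y=0.5155 on G[2,4]
R14: Y=0.002033 on G[4,1]
R15: Y=0.4717 on G[3,1]
R16: Y=0.001238 on G[1,2]
R17: Y=0.0003690 on G[2,1]
R18: Y=0.0001675 on G[4,2]
R19: Y=0.003236 on G[4,3]
Iprobe: z[4]−=0.0189, z[0]+=0.0189
solve → V1=-0.1198, V2=-0.1327, V3=-0.1239, V4=-0.1544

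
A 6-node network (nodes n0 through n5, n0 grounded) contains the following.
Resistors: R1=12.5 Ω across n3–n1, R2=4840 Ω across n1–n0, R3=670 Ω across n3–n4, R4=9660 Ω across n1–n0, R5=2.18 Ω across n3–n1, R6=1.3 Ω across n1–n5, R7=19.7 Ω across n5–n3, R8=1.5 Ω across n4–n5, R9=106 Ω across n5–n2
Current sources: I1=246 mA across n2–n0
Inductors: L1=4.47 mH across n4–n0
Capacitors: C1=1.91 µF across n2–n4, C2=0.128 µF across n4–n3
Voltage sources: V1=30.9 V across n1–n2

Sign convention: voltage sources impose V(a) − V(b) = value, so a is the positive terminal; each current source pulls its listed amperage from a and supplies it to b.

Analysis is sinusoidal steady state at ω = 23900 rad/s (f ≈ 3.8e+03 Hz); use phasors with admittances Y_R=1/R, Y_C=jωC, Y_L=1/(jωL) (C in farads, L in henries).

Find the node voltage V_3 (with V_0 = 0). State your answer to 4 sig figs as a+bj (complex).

MNA unknowns: 5 node voltages V₁..V_5 plus 1 source current (V1)
R1: Y=0.08000+0.000j on G[3,1]
I1: z[2]−=0.246, z[0]+=0.246
R2: Y=0.0002066+0.000j on G[1,0]
R3: Y=0.001493+0.000j on G[3,4]
R4: Y=0.0001035+0.000j on G[1,0]
L1: Y=0.000-0.009360j on G[4,0]
R5: Y=0.4587+0.000j on G[3,1]
C1: Y=0.000+0.04565j on G[2,4]
R6: Y=0.7692+0.000j on G[1,5]
R7: Y=0.05076+0.000j on G[5,3]
R8: Y=0.6667+0.000j on G[4,5]
C2: Y=0.000+0.003059j on G[4,3]
R9: Y=0.009434+0.000j on G[5,2]
V1: row V1−V2=30.9, i_V1 at 1,2
solve → V1=-0.5579-22.46j, V2=-31.46-22.46j, V3=-0.5633-22.61j, V4=-0.7440-26.26j, V5=-0.8359-24.16j
aux → i_V1=-0.2166-1.386j

-0.5633-22.61j V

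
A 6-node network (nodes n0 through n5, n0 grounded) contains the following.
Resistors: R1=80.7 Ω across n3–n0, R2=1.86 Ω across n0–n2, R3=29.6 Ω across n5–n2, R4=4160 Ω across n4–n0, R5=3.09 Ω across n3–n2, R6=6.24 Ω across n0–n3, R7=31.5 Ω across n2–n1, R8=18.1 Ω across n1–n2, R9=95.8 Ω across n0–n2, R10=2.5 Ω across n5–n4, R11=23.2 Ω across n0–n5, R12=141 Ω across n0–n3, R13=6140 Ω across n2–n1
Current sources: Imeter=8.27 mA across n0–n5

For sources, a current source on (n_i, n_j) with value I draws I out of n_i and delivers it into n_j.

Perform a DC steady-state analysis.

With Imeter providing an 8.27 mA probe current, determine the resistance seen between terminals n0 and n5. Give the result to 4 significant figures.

R_eq = 13.25 Ω

Apply KCL at each of the 5 non-ground nodes and solve the resulting linear system.
Node n1: branches {R7, R8, R13} → V_1 = 0.005307
Node n2: branches {R2, R3, R5, R7, R8, R9, R13} → V_2 = 0.005307
Node n3: branches {R1, R5, R6, R12} → V_3 = 0.003412
Node n4: branches {R4, R10} → V_4 = 0.1095
Node n5: branches {R3, R10, R11, Imeter} → V_5 = 0.1095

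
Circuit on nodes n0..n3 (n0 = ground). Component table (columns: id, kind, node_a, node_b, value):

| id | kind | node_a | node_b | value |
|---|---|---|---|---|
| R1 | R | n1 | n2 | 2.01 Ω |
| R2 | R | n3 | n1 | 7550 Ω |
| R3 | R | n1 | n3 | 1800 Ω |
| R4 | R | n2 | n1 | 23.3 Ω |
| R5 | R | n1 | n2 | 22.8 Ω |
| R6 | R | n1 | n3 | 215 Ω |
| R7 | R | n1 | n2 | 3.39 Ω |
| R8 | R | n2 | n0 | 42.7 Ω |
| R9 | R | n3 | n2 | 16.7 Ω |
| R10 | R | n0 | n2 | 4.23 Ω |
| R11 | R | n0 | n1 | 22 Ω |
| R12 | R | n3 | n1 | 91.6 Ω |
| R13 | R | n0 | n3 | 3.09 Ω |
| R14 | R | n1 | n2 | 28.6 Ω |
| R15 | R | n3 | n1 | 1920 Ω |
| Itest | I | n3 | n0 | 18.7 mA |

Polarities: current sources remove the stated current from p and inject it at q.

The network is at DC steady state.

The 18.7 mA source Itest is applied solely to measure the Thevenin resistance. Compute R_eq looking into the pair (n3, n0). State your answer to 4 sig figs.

Apply KCL at each of the 3 non-ground nodes and solve the resulting linear system.
Node n1: branches {R1, R2, R3, R4, R5, R6, R7, R11, R12, R14, R15} → V_1 = -0.009932
Node n2: branches {R1, R4, R5, R7, R8, R9, R10, R14} → V_2 = -0.009717
Node n3: branches {R2, R3, R6, R9, R12, R13, R15, Itest} → V_3 = -0.04859

R_eq = 2.598 Ω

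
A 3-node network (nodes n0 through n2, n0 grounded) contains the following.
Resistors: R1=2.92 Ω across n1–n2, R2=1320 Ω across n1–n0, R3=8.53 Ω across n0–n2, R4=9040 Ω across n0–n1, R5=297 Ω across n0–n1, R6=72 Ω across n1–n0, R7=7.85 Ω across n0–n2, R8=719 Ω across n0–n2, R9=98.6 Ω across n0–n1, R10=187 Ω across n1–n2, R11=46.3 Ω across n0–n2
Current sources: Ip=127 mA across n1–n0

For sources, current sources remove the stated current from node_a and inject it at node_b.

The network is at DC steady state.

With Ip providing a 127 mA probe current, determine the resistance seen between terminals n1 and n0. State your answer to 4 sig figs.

Element admittances at DC:
  Y(R1) = 0.3425 S between n1,n2
  Y(R2) = 0.0007576 S between n1,n0
  Y(R3) = 0.1172 S between n0,n2
  Y(R4) = 0.0001106 S between n0,n1
  Y(R5) = 0.003367 S between n0,n1
  Y(R6) = 0.01389 S between n1,n0
  Y(R7) = 0.1274 S between n0,n2
  Y(R8) = 0.001391 S between n0,n2
  Y(R9) = 0.01014 S between n0,n1
  Y(R10) = 0.005348 S between n1,n2
  Y(R11) = 0.02160 S between n0,n2
  Ip: injects 0.127 A into n0 (from n1)
Assemble and solve the 2×2 MNA system:
  V(n1)=-0.7075  V(n2)=-0.3998

R_eq = 5.571 Ω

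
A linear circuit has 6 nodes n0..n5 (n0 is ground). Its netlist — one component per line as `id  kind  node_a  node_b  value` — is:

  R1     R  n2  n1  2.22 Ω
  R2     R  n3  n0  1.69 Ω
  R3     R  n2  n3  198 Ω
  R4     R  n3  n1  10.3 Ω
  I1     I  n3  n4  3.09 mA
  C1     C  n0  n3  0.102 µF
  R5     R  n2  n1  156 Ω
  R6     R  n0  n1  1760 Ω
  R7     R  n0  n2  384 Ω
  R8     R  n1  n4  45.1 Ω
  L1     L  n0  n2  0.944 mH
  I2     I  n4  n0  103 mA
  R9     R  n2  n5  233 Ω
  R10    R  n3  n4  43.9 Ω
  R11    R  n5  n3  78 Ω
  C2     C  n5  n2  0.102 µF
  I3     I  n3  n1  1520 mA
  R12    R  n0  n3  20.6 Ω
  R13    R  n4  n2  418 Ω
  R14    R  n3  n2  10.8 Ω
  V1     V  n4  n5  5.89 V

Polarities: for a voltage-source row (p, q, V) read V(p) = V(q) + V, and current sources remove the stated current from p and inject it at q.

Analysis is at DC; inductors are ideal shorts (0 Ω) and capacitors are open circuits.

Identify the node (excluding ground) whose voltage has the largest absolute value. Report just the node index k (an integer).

Element admittances at DC:
  Y(R1) = 0.4505 S between n2,n1
  Y(R2) = 0.5917 S between n3,n0
  Y(R3) = 0.005051 S between n2,n3
  Y(R4) = 0.09709 S between n3,n1
  I1: injects 0.00309 A into n4 (from n3)
  Y(C1) = 0.000 S between n0,n3
  Y(R5) = 0.006410 S between n2,n1
  Y(R6) = 0.0005682 S between n0,n1
  Y(R7) = 0.002604 S between n0,n2
  Y(R8) = 0.02217 S between n1,n4
  L1: short n0↔n2 (DC inductor)
  I2: injects 0.103 A into n0 (from n4)
  Y(R9) = 0.004292 S between n2,n5
  Y(R10) = 0.02278 S between n3,n4
  Y(R11) = 0.01282 S between n5,n3
  Y(C2) = 0.000 S between n5,n2
  I3: injects 1.52 A into n1 (from n3)
  Y(R12) = 0.04854 S between n0,n3
  Y(R13) = 0.002392 S between n4,n2
  Y(R14) = 0.09259 S between n3,n2
  V1: constraint V(n4)−V(n5) = 5.89
Assemble and solve the 7×7 MNA system:
  V(n1)=2.369  V(n2)=0.000  V(n3)=-1.574  V(n4)=-0.04044  V(n5)=-5.930
  i(L1)=-0.9032  i(V1)=-0.08131

5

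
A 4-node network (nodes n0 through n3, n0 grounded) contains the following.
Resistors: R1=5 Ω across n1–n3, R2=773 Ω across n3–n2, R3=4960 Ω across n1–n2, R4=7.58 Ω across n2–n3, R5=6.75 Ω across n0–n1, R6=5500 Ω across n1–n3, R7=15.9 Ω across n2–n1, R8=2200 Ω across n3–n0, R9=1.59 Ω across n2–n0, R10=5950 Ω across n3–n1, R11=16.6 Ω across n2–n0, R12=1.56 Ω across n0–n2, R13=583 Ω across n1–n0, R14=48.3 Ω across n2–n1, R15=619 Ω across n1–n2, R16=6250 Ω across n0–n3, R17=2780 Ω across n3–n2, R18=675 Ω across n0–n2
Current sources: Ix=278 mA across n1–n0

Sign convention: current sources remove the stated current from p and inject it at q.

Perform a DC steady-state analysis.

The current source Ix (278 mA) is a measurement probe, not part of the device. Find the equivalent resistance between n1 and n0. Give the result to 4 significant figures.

Element admittances at DC:
  Y(R1) = 0.2000 S between n1,n3
  Y(R2) = 0.001294 S between n3,n2
  Y(R3) = 0.0002016 S between n1,n2
  Y(R4) = 0.1319 S between n2,n3
  Y(R5) = 0.1481 S between n0,n1
  Y(R6) = 0.0001818 S between n1,n3
  Y(R7) = 0.06289 S between n2,n1
  Y(R8) = 0.0004545 S between n3,n0
  Y(R9) = 0.6289 S between n2,n0
  Y(R10) = 0.0001681 S between n3,n1
  Y(R11) = 0.06024 S between n2,n0
  Y(R12) = 0.6410 S between n0,n2
  Y(R13) = 0.001715 S between n1,n0
  Y(R14) = 0.02070 S between n2,n1
  Y(R15) = 0.001616 S between n1,n2
  Y(R16) = 0.0001600 S between n0,n3
  Y(R17) = 0.0003597 S between n3,n2
  Y(R18) = 0.001481 S between n0,n2
  Ix: injects 0.278 A into n0 (from n1)
Assemble and solve the 3×3 MNA system:
  V(n1)=-0.9349  V(n2)=-0.1033  V(n3)=-0.6011

R_eq = 3.363 Ω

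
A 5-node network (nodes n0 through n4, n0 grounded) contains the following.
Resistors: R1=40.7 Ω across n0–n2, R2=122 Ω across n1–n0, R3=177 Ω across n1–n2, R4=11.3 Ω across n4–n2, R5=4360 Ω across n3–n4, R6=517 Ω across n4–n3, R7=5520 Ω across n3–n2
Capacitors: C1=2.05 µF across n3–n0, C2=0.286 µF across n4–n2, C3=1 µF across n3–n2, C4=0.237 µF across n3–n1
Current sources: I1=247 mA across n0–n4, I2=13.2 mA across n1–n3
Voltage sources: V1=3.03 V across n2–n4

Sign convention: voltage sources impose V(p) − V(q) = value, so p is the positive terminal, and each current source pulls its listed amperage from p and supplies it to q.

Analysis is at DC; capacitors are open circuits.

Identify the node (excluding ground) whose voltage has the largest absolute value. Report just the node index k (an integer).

3

Element admittances at DC:
  Y(R1) = 0.02457 S between n0,n2
  Y(C1) = 0.000 S between n3,n0
  Y(R2) = 0.008197 S between n1,n0
  Y(R3) = 0.005650 S between n1,n2
  Y(R4) = 0.08850 S between n4,n2
  Y(C2) = 0.000 S between n4,n2
  Y(R5) = 0.0002294 S between n3,n4
  Y(R6) = 0.001934 S between n4,n3
  I1: injects 0.247 A into n4 (from n0)
  Y(C3) = 0.000 S between n3,n2
  I2: injects 0.0132 A into n3 (from n1)
  Y(R7) = 0.0001812 S between n3,n2
  Y(C4) = 0.000 S between n3,n1
  V1: constraint V(n2)−V(n4) = 3.03
Assemble and solve the 5×5 MNA system:
  V(n1)=2.771  V(n2)=9.128  V(n3)=11.96  V(n4)=6.098
  i(V1)=-0.5278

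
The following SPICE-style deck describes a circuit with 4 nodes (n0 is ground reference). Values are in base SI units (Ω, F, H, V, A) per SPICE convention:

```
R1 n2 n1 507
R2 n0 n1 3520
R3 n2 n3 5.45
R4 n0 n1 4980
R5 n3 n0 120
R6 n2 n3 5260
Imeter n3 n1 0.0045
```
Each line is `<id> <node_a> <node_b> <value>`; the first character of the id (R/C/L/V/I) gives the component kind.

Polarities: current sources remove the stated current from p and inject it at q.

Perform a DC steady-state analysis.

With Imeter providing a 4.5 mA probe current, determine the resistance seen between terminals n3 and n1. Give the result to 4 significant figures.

R_eq = 415.0 Ω

Apply KCL at each of the 3 non-ground nodes and solve the resulting linear system.
Node n1: branches {R1, R2, R4, Imeter} → V_1 = 1.765
Node n2: branches {R1, R3, R6} → V_2 = -0.08285
Node n3: branches {R3, R5, R6, Imeter} → V_3 = -0.1027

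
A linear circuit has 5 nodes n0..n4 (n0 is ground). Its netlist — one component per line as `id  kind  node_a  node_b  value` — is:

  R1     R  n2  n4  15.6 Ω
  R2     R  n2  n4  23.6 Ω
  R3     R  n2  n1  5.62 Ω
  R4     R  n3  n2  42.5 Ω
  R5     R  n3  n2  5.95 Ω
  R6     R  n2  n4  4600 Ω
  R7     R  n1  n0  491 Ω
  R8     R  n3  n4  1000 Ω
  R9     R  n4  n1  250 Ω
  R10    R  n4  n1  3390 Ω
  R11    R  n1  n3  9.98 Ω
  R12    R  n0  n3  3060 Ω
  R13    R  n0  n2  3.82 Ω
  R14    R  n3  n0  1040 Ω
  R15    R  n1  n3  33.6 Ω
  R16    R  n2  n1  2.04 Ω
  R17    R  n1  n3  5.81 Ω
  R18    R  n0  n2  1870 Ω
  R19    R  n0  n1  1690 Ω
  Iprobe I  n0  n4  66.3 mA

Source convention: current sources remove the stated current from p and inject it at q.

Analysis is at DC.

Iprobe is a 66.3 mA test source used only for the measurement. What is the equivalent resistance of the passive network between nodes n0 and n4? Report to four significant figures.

R_eq = 12.69 Ω

Element admittances at DC:
  Y(R1) = 0.06410 S between n2,n4
  Y(R2) = 0.04237 S between n2,n4
  Y(R3) = 0.1779 S between n2,n1
  Y(R4) = 0.02353 S between n3,n2
  Y(R5) = 0.1681 S between n3,n2
  Y(R6) = 0.0002174 S between n2,n4
  Y(R7) = 0.002037 S between n1,n0
  Y(R8) = 0.001000 S between n3,n4
  Y(R9) = 0.004000 S between n4,n1
  Y(R10) = 0.0002950 S between n4,n1
  Y(R11) = 0.1002 S between n1,n3
  Y(R12) = 0.0003268 S between n0,n3
  Y(R13) = 0.2618 S between n0,n2
  Y(R14) = 0.0009615 S between n3,n0
  Y(R15) = 0.02976 S between n1,n3
  Y(R16) = 0.4902 S between n2,n1
  Y(R17) = 0.1721 S between n1,n3
  Y(R18) = 0.0005348 S between n0,n2
  Y(R19) = 0.0005917 S between n0,n1
  Iprobe: injects 0.0663 A into n4 (from n0)
Assemble and solve the 4×4 MNA system:
  V(n1)=0.2516  V(n2)=0.2490  V(n3)=0.2511  V(n4)=0.8411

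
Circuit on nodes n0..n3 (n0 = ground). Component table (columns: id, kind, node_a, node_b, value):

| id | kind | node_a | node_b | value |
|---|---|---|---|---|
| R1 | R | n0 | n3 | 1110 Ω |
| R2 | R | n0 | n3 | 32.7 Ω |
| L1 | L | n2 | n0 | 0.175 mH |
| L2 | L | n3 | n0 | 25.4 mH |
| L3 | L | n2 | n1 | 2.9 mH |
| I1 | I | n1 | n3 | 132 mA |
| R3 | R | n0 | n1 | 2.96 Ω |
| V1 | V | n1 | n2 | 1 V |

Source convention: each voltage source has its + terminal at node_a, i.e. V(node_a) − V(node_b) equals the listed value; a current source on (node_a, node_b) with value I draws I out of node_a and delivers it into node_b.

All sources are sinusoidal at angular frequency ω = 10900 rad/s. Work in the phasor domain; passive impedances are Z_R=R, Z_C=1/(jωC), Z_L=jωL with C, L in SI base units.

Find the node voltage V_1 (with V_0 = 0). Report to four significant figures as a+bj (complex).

0.5919-0.6332j V

Element admittances at ω=10900 rad/s:
  Y(R1) = 0.0009009+0.000j S between n0,n3
  Y(R2) = 0.03058+0.000j S between n0,n3
  Y(L1) = 0.000-0.5242j S between n2,n0
  Y(L2) = 0.000-0.003612j S between n3,n0
  Y(L3) = 0.000-0.03164j S between n2,n1
  I1: injects 0.132 A into n3 (from n1)
  Y(R3) = 0.3378+0.000j S between n0,n1
  V1: constraint V(n1)−V(n2) = 1
Assemble and solve the 4×4 MNA system:
  V(n1)=0.5919-0.6332j  V(n2)=-0.4081-0.6332j  V(n3)=4.138+0.4748j
  i(V1)=-0.3320+0.2456j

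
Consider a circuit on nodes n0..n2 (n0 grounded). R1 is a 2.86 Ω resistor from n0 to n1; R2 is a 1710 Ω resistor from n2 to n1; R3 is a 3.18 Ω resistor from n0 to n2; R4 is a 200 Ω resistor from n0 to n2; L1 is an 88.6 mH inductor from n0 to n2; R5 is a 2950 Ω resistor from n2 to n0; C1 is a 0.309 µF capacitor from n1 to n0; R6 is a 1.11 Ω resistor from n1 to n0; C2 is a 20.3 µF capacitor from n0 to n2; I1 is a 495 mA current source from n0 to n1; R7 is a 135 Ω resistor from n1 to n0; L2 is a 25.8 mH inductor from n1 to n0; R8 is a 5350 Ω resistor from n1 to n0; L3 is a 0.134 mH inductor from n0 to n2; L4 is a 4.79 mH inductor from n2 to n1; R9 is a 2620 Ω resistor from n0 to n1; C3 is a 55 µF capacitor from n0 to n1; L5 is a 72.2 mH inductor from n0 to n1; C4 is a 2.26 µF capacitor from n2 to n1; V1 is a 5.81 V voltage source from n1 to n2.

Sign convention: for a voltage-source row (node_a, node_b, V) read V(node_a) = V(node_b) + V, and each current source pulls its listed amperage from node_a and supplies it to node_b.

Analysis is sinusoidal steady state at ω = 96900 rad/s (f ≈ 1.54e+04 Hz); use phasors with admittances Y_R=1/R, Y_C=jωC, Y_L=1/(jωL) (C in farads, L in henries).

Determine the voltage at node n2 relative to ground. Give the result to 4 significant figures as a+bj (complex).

-4.296+0.004978j V

Element admittances at ω=96900 rad/s:
  Y(R1) = 0.3497+0.000j S between n0,n1
  Y(R2) = 0.0005848+0.000j S between n2,n1
  Y(R3) = 0.3145+0.000j S between n0,n2
  Y(R4) = 0.005000+0.000j S between n0,n2
  Y(L1) = 0.000-0.0001165j S between n0,n2
  Y(R5) = 0.0003390+0.000j S between n2,n0
  Y(C1) = 0.000+0.02994j S between n1,n0
  Y(R6) = 0.9009+0.000j S between n1,n0
  Y(C2) = 0.000+1.967j S between n0,n2
  I1: injects 0.495 A into n1 (from n0)
  Y(R7) = 0.007407+0.000j S between n1,n0
  Y(L2) = 0.000-0.0004000j S between n1,n0
  Y(R8) = 0.0001869+0.000j S between n1,n0
  Y(L3) = 0.000-0.07701j S between n0,n2
  Y(L4) = 0.000-0.002154j S between n2,n1
  Y(R9) = 0.0003817+0.000j S between n0,n1
  Y(C3) = 0.000+5.330j S between n0,n1
  Y(L5) = 0.000-0.0001429j S between n0,n1
  Y(C4) = 0.000+0.2190j S between n2,n1
  V1: constraint V(n1)−V(n2) = 5.81
Assemble and solve the 3×3 MNA system:
  V(n1)=1.514+0.004978j  V(n2)=-4.296+0.004978j
  i(V1)=-1.387-9.378j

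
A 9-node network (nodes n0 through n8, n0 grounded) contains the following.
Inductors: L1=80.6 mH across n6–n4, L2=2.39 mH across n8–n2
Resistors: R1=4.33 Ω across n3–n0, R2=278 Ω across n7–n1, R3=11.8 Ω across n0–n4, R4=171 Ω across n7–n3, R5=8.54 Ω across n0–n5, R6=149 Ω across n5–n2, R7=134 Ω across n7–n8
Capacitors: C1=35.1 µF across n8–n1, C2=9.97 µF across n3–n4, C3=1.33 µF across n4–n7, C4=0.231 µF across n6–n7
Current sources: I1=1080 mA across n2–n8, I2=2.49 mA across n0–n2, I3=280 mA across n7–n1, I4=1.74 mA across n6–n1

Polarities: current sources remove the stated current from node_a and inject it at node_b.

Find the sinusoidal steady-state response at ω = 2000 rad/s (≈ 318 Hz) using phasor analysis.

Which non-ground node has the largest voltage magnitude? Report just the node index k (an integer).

8

Apply KCL at each of the 8 non-ground nodes and solve the resulting linear system.
Node n1: branches {C1, R2, I3, I4} → V_1 = 10.95+2.501j
Node n2: branches {L2, I1, I2, R6} → V_2 = 10.85+0.03281j
Node n3: branches {R1, C2, R4} → V_3 = -0.1798+0.1029j
Node n4: branches {L1, C2, C3, R3} → V_4 = -0.2931-0.2828j
Node n5: branches {R5, R6} → V_5 = 0.5880+0.001779j
Node n6: branches {L1, C4, I4} → V_6 = 0.3748-0.9748j
Node n7: branches {C3, R2, C4, I3, R4, R7} → V_7 = -8.594+4.552j
Node n8: branches {C1, L2, I1, R7} → V_8 = 10.85+5.512j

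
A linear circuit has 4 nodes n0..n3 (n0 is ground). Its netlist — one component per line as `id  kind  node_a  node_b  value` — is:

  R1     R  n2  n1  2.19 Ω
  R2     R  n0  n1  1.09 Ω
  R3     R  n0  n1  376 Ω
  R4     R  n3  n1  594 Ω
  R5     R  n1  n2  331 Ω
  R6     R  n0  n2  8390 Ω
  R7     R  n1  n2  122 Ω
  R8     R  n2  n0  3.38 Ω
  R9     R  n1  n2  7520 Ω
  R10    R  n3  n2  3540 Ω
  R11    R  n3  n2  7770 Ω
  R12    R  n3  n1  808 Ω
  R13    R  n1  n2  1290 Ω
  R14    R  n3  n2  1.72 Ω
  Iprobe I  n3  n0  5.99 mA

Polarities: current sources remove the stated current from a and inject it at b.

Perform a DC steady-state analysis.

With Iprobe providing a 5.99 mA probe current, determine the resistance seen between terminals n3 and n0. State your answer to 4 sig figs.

Element admittances at DC:
  Y(R1) = 0.4566 S between n2,n1
  Y(R2) = 0.9174 S between n0,n1
  Y(R3) = 0.002660 S between n0,n1
  Y(R4) = 0.001684 S between n3,n1
  Y(R5) = 0.003021 S between n1,n2
  Y(R6) = 0.0001192 S between n0,n2
  Y(R7) = 0.008197 S between n1,n2
  Y(R8) = 0.2959 S between n2,n0
  Y(R9) = 0.0001330 S between n1,n2
  Y(R10) = 0.0002825 S between n3,n2
  Y(R11) = 0.0001287 S between n3,n2
  Y(R12) = 0.001238 S between n3,n1
  Y(R13) = 0.0007752 S between n1,n2
  Y(R14) = 0.5814 S between n3,n2
  Iprobe: injects 0.00599 A into n0 (from n3)
Assemble and solve the 3×3 MNA system:
  V(n1)=-0.003350  V(n2)=-0.009823  V(n3)=-0.02003

R_eq = 3.345 Ω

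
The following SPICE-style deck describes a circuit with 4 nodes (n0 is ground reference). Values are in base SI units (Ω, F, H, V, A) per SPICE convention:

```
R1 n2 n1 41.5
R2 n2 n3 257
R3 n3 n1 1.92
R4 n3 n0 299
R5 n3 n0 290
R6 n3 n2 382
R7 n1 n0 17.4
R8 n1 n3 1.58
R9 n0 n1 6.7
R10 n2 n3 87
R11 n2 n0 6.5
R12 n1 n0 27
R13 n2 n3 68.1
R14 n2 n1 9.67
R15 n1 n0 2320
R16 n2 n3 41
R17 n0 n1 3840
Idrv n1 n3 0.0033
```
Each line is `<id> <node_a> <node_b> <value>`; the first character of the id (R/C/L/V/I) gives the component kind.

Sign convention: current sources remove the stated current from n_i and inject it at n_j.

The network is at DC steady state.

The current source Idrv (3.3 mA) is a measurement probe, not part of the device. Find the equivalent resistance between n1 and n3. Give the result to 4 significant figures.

Apply KCL at each of the 3 non-ground nodes and solve the resulting linear system.
Node n1: branches {R1, R3, R7, R8, R9, R12, R14, R15, R17, Idrv} → V_1 = -0.0002676
Node n2: branches {R1, R2, R6, R10, R11, R13, R14, R16} → V_2 = 0.0003160
Node n3: branches {R2, R3, R4, R5, R6, R8, R10, R13, R16, Idrv} → V_3 = 0.002472

R_eq = 0.8300 Ω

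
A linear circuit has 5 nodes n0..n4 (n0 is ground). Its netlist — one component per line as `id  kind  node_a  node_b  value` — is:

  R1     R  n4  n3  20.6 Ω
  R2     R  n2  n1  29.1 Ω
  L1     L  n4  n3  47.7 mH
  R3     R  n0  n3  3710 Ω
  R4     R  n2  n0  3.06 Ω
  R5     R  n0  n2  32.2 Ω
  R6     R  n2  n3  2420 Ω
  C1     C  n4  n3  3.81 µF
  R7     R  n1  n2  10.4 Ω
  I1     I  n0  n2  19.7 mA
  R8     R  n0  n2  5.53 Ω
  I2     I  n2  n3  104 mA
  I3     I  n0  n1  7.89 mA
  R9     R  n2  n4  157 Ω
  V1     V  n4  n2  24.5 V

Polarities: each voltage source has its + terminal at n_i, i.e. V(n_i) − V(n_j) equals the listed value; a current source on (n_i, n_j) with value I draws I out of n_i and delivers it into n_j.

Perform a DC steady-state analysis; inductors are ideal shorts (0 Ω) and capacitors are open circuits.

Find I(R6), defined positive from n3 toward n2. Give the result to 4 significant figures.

Element admittances at DC:
  Y(R1) = 0.04854 S between n4,n3
  Y(R2) = 0.03436 S between n2,n1
  L1: short n4↔n3 (DC inductor)
  Y(R3) = 0.0002695 S between n0,n3
  Y(R4) = 0.3268 S between n2,n0
  Y(R5) = 0.03106 S between n0,n2
  Y(R6) = 0.0004132 S between n2,n3
  Y(C1) = 0.000 S between n4,n3
  Y(R7) = 0.09615 S between n1,n2
  I1: injects 0.0197 A into n2 (from n0)
  Y(R8) = 0.1808 S between n0,n2
  I2: injects 0.104 A into n3 (from n2)
  I3: injects 0.00789 A into n1 (from n0)
  Y(R9) = 0.006369 S between n2,n4
  V1: constraint V(n4)−V(n2) = 24.5
Assemble and solve the 6×6 MNA system:
  V(n1)=0.09939  V(n2)=0.03894  V(n3)=24.54  V(n4)=24.54
  i(L1)=-0.08726  i(V1)=-0.06879

0.01012 A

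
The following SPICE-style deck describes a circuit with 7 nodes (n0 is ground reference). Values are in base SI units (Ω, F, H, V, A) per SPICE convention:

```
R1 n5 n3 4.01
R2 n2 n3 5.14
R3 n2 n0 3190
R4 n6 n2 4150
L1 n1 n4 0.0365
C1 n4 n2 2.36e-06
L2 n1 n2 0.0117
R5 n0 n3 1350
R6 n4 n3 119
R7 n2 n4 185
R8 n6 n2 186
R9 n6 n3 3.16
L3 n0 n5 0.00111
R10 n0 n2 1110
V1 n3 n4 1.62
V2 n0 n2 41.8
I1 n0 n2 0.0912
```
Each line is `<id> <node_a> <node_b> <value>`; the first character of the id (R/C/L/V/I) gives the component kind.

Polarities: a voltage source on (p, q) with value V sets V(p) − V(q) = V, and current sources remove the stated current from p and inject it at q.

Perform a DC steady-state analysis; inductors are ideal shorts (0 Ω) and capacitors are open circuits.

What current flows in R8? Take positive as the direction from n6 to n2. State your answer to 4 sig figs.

MNA unknowns: 6 node voltages V₁..V_6 plus 5 source currents (L1, L2, L3, V1, V2)
R1: Y=0.2494 on G[5,3]
R2: Y=0.1946 on G[2,3]
R3: Y=0.0003135 on G[2,0]
R4: Y=0.0002410 on G[6,2]
L1: row V1−V4=0, i_L1 at 1,4
C1: Y=0.000 on G[4,2]
L2: row V1−V2=0, i_L2 at 1,2
R5: Y=0.0007407 on G[0,3]
R6: Y=0.008403 on G[4,3]
R7: Y=0.005405 on G[2,4]
R8: Y=0.005376 on G[6,2]
R9: Y=0.3165 on G[6,3]
L3: row V0−V5=0, i_L3 at 0,5
R10: Y=0.0009009 on G[0,2]
V1: row V3−V4=1.62, i_V1 at 3,4
V2: row V0−V2=41.8, i_V2 at 0,2
I1: z[0]−=0.0912, z[2]+=0.0912
solve → V1=-41.80, V2=-41.80, V3=-40.18, V4=-41.80, V5=0.000, V6=-40.21
aux → i_L1=-9.726, i_L2=9.726, i_L3=10.02, i_V1=9.712, i_V2=-10.19

0.008558 A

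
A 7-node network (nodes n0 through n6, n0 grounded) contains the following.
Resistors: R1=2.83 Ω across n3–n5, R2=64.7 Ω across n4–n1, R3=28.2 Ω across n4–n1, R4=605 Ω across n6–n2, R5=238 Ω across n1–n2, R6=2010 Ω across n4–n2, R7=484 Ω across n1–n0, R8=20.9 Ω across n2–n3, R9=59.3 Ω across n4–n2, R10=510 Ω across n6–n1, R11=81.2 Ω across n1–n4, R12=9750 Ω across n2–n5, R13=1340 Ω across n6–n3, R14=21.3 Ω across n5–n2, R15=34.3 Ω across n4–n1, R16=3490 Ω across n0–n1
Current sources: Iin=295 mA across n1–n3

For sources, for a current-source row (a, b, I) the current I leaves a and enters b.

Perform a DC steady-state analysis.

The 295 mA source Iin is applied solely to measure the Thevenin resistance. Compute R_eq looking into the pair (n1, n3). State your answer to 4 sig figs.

R_eq = 61.00 Ω

Element admittances at DC:
  Y(R1) = 0.3534 S between n3,n5
  Y(R2) = 0.01546 S between n4,n1
  Y(R3) = 0.03546 S between n4,n1
  Y(R4) = 0.001653 S between n6,n2
  Y(R5) = 0.004202 S between n1,n2
  Y(R6) = 0.0004975 S between n4,n2
  Y(R7) = 0.002066 S between n1,n0
  Y(R8) = 0.04785 S between n2,n3
  Y(R9) = 0.01686 S between n4,n2
  Y(R10) = 0.001961 S between n6,n1
  Y(R11) = 0.01232 S between n1,n4
  Y(R12) = 0.0001026 S between n2,n5
  Y(R13) = 0.0007463 S between n6,n3
  Y(R14) = 0.04695 S between n5,n2
  Y(R15) = 0.02915 S between n4,n1
  Y(R16) = 0.0002865 S between n0,n1
  Iin: injects 0.295 A into n3 (from n1)
Assemble and solve the 6×6 MNA system:
  V(n1)=0.000  V(n2)=14.77  V(n3)=18.00  V(n4)=2.337  V(n5)=17.62  V(n6)=8.681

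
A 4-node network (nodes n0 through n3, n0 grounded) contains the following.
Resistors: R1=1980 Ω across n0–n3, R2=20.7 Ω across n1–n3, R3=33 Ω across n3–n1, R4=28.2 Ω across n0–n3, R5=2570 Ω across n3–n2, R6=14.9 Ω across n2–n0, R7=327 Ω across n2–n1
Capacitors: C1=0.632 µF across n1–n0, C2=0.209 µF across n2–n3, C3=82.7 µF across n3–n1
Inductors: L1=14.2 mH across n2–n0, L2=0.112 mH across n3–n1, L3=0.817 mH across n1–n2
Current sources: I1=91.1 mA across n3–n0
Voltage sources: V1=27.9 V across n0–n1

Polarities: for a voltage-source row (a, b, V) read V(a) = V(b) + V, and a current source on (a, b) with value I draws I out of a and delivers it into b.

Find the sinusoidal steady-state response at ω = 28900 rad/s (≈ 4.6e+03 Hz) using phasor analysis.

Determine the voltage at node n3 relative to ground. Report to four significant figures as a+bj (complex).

Element admittances at ω=28900 rad/s:
  Y(R1) = 0.0005051+0.000j S between n0,n3
  Y(R2) = 0.04831+0.000j S between n1,n3
  Y(C1) = 0.000+0.01826j S between n1,n0
  Y(L1) = 0.000-0.002437j S between n2,n0
  Y(R3) = 0.03030+0.000j S between n3,n1
  Y(L2) = 0.000-0.3089j S between n3,n1
  Y(R4) = 0.03546+0.000j S between n0,n3
  Y(L3) = 0.000-0.04235j S between n1,n2
  Y(R5) = 0.0003891+0.000j S between n3,n2
  Y(R6) = 0.06711+0.000j S between n2,n0
  Y(C2) = 0.000+0.006040j S between n2,n3
  I1: injects 0.0911 A into n0 (from n3)
  Y(C3) = 0.000+2.390j S between n3,n1
  Y(R7) = 0.003058+0.000j S between n2,n1
  V1: constraint V(n0)−V(n1) = 27.9
Assemble and solve the 4×4 MNA system:
  V(n1)=-27.90+0.000j  V(n2)=-7.080+10.47j  V(n3)=-27.82-0.4060j
  i(V1)=-1.359+0.1961j

-27.82-0.4060j V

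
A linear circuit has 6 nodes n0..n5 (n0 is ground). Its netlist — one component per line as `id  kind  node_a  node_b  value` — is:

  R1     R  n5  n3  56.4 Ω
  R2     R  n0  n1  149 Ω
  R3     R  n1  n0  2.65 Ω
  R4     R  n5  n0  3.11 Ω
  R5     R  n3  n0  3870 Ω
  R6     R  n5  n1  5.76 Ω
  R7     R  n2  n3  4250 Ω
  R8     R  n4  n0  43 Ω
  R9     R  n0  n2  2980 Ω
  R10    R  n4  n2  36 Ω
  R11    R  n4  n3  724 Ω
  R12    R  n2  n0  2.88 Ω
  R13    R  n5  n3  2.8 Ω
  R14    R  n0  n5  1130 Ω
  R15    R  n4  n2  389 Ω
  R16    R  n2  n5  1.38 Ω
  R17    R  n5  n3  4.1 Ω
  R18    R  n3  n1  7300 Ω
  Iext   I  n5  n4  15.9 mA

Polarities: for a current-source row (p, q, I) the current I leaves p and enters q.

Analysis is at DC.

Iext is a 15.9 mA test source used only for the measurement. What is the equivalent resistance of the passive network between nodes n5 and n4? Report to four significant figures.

R_eq = 19.01 Ω

Apply KCL at each of the 5 non-ground nodes and solve the resulting linear system.
Node n1: branches {R2, R3, R6, R18} → V_1 = -0.004391
Node n2: branches {R7, R9, R10, R12, R15, R16} → V_2 = -0.001338
Node n3: branches {R1, R5, R7, R11, R13, R17, R18} → V_3 = -0.01341
Node n4: branches {R8, R10, R11, R15, Iext} → V_4 = 0.2881
Node n5: branches {R1, R4, R6, R13, R14, R16, R17, Iext} → V_5 = -0.01410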